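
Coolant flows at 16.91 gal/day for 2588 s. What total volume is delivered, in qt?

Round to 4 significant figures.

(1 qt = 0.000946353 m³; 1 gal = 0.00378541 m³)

2.026 qt

16.91 gal/day → 7.40871×10⁻⁷ m³/s
V = Q × t = 7.40871×10⁻⁷ × 2588 = 0.00191737 m³
In qt: 0.00191737 / 0.000946353 = 2.02606 qt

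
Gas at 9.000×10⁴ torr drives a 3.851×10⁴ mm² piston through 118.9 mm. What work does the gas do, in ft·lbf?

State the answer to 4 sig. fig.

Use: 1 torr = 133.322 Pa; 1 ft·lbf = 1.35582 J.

9.000×10⁴ torr → 1.1999×10⁷ Pa
3.851×10⁴ mm² → 0.03851 m²
F = P × A = 1.1999×10⁷ × 0.03851 = 462081 N
118.9 mm → 0.1189 m
W = F × d = 462081 × 0.1189 = 54941.4 J
In ft·lbf: 54941.4 / 1.35582 = 40522.6 ft·lbf

4.052×10⁴ ft·lbf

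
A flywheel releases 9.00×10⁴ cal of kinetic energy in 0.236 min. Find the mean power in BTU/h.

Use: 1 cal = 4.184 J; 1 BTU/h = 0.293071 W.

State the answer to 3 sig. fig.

9.07×10⁴ BTU/h

9.00×10⁴ cal × 4.184 → 376560 J
0.236 min × 60 → 14.16 s
P = E / t = 376560 J / 14.16 s = 26593.2 W
26593.2 W ÷ (0.293071 W/BTU/h) = 90739.8 BTU/h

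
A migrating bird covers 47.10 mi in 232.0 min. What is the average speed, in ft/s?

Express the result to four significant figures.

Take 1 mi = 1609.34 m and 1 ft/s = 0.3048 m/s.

17.87 ft/s

47.10 mi × 1609.34 = 75799.9 m
232.0 min × 60 = 13920 s
v = d / t = 75799.9 m / 13920 s = 5.4454 m/s
5.4454 m/s ÷ (0.3048 m/s/ft/s) = 17.8655 ft/s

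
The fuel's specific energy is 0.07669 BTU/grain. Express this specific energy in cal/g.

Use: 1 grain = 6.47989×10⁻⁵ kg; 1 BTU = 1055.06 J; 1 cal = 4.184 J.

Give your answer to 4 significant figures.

0.07669 BTU/grain × 1055.06 J/BTU ÷ 6.47989×10⁻⁵ kg/grain = 1.24867×10⁶ J/kg
1.24867×10⁶ J/kg ÷ 4.184 J/cal × 0.001 kg/g = 298.439 cal/g

298.4 cal/g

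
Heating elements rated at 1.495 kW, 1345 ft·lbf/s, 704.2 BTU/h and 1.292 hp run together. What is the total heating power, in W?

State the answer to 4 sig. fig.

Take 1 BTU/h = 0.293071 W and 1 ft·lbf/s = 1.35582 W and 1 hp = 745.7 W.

1.495 kW × 1000 = 1495 W
1345 ft·lbf/s × 1.35582 = 1823.58 W
704.2 BTU/h × 0.293071 = 206.381 W
1.292 hp × 745.7 = 963.444 W
Sum: 1495 + 1823.58 + 206.381 + 963.444 = 4488.4 W

4488 W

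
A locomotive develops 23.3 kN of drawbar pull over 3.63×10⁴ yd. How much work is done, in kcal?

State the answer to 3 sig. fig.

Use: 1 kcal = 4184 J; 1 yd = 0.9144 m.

1.85×10⁵ kcal

23.3 kN × 1000 → 23300 N
3.63×10⁴ yd × 0.9144 → 33192.7 m
W = F × d = 23300 N × 33192.7 m = 7.7339×10⁸ J
7.7339×10⁸ J ÷ (4184 J/kcal) = 184845 kcal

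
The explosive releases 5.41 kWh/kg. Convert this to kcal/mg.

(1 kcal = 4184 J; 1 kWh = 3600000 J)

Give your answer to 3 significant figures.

0.00465 kcal/mg

5.41 kWh/kg × 3600000 J/kWh = 1.9476×10⁷ J/kg
1.9476×10⁷ J/kg ÷ 4184 J/kcal × 10⁻⁶ kg/mg = 0.00465488 kcal/mg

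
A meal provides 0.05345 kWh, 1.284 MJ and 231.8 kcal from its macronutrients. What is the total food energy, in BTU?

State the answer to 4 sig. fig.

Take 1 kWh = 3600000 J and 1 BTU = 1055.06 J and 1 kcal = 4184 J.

2319 BTU

0.05345 kWh × 3600000 = 192420 J
1.284 MJ × 1000000 = 1.284×10⁶ J
231.8 kcal × 4184 = 969851 J
Sum: 192420 + 1.284×10⁶ + 969851 = 2.44627×10⁶ J
In BTU: 2.44627×10⁶ / 1055.06 = 2318.61 BTU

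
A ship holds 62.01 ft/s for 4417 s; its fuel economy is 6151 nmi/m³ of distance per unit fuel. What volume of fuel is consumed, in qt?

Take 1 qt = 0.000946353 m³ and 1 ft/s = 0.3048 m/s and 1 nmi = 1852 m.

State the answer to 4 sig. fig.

62.01 ft/s → 18.9006 m/s
d = v × t = 18.9006 × 4417 = 83484 m
6151 nmi/m³ → 1.13917×10⁷ m/m³
V = d / (distance per unit fuel) = 83484 / 1.13917×10⁷ = 0.00732849 m³
In qt: 0.00732849 / 0.000946353 = 7.74393 qt

7.744 qt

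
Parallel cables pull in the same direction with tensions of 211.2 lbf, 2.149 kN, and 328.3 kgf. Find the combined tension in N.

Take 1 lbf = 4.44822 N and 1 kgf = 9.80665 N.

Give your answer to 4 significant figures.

6308 N

211.2 lbf × 4.44822 = 939.464 N
2.149 kN × 1000 = 2149 N
328.3 kgf × 9.80665 = 3219.52 N
Combined: 939.464 + 2149 + 3219.52 = 6307.98 N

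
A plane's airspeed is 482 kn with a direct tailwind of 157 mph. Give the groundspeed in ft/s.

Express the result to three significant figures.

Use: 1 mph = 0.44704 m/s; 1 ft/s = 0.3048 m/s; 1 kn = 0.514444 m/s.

482 kn × 0.514444 = 247.962 m/s
157 mph × 0.44704 = 70.1853 m/s
Total: 247.962 + 70.1853 = 318.147 m/s
In ft/s: 318.147 / 0.3048 = 1043.79 ft/s

1040 ft/s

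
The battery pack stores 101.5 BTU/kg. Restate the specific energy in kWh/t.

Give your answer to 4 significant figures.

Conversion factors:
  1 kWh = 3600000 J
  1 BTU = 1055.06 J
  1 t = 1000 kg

101.5 BTU/kg × 1055.06 J/BTU = 107089 J/kg
107089 J/kg ÷ 3600000 J/kWh × 1000 kg/t = 29.7469 kWh/t

29.75 kWh/t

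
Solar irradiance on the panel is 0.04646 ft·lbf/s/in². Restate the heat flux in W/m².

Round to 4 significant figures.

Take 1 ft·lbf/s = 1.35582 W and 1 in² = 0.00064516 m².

0.04646 ft·lbf/s/in² × 1.35582 W/ft·lbf/s ÷ 0.00064516 m²/in² = 97.6369 W/m²
97.6369 W/m²  = 97.6369 W/m²

97.64 W/m²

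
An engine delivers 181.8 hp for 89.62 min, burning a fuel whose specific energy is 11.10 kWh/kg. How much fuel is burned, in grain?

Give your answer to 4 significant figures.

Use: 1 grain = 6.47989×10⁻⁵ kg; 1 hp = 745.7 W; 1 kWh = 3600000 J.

2.815×10⁵ grain

181.8 hp → 135568 W
89.62 min → 5377.2 s
E = P × t = 135568 × 5377.2 = 7.28976×10⁸ J
11.10 kWh/kg → 3.996×10⁷ J/kg
m = E / e_s = 7.28976×10⁸ / 3.996×10⁷ = 18.2426 kg
In grain: 18.2426 / 6.47989×10⁻⁵ = 281526 grain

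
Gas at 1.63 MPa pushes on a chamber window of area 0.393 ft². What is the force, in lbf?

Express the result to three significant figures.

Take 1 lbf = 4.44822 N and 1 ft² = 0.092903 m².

1.34×10⁴ lbf

1.63 MPa × 1000000 = 1.63×10⁶ Pa
0.393 ft² × 0.092903 = 0.0365109 m²
F = P × A = 1.63×10⁶ Pa × 0.0365109 m² = 59512.8 N
59512.8 N ÷ (4.44822 N/lbf) = 13379 lbf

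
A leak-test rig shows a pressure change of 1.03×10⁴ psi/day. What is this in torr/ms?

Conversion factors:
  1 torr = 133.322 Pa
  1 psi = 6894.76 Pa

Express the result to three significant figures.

1.03×10⁴ psi/day × 6894.76 Pa/psi ÷ 86400 s/day = 821.945 Pa/s
821.945 Pa/s ÷ 133.322 Pa/torr × 0.001 s/ms = 0.00616511 torr/ms

0.00617 torr/ms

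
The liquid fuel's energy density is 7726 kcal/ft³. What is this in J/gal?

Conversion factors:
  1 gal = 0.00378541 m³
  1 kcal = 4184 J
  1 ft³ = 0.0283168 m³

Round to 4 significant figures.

7726 kcal/ft³ × 4184 J/kcal ÷ 0.0283168 m³/ft³ = 1.14157×10⁹ J/m³
1.14157×10⁹ J/m³ × 0.00378541 m³/gal = 4.32131×10⁶ J/gal

4.321×10⁶ J/gal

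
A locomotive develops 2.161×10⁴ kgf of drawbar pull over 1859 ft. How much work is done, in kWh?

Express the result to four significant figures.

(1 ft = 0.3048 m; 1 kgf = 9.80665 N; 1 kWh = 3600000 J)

2.161×10⁴ kgf × 9.80665 → 211922 N
1859 ft × 0.3048 → 566.623 m
W = F × d = 211922 N × 566.623 m = 1.2008×10⁸ J
1.2008×10⁸ J ÷ (3600000 J/kWh) = 33.3556 kWh

33.36 kWh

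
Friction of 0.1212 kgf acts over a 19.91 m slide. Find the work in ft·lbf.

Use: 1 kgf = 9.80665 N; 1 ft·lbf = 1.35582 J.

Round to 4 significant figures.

17.45 ft·lbf

0.1212 kgf × 9.80665 → 1.18857 N
W = F × d = 1.18857 N × 19.91 m = 23.6644 J
23.6644 J ÷ (1.35582 J/ft·lbf) = 17.4539 ft·lbf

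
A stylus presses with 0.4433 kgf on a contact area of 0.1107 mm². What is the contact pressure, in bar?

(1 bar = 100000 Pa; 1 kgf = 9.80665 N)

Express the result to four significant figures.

392.7 bar

0.4433 kgf × 9.80665 → 4.34729 N
0.1107 mm² × 10⁻⁶ → 1.107×10⁻⁷ m²
P = F / A = 4.34729 N / 1.107×10⁻⁷ m² = 3.92709×10⁷ Pa
3.92709×10⁷ Pa ÷ (100000 Pa/bar) = 392.709 bar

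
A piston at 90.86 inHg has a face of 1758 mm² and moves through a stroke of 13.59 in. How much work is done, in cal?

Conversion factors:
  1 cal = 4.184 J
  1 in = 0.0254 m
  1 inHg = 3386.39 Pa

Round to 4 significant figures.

44.63 cal

90.86 inHg → 307687 Pa
1758 mm² → 0.001758 m²
F = P × A = 307687 × 0.001758 = 540.914 N
13.59 in → 0.345186 m
W = F × d = 540.914 × 0.345186 = 186.716 J
In cal: 186.716 / 4.184 = 44.6262 cal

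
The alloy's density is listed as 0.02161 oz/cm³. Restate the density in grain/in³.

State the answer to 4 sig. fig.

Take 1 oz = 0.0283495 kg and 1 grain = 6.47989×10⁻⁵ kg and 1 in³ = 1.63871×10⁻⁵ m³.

0.02161 oz/cm³ × 0.0283495 kg/oz ÷ 10⁻⁶ m³/cm³ = 612.633 kg/m³
612.633 kg/m³ ÷ 6.47989×10⁻⁵ kg/grain × 1.63871×10⁻⁵ m³/in³ = 154.93 grain/in³

154.9 grain/in³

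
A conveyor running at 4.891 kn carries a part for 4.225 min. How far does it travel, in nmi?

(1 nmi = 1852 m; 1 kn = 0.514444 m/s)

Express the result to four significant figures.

4.891 kn × 0.514444 → 2.51615 m/s
4.225 min × 60 → 253.5 s
d = v × t = 2.51615 m/s × 253.5 s = 637.844 m
637.844 m ÷ (1852 m/nmi) = 0.344408 nmi

0.3444 nmi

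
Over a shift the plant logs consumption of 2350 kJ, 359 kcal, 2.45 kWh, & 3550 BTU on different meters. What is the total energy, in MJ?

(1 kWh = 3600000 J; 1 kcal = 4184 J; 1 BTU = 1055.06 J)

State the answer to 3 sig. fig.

2350 kJ × 1000 = 2.35×10⁶ J
359 kcal × 4184 = 1.50206×10⁶ J
2.45 kWh × 3600000 = 8.82×10⁶ J
3550 BTU × 1055.06 = 3.74546×10⁶ J
Combined: 2.35×10⁶ + 1.50206×10⁶ + 8.82×10⁶ + 3.74546×10⁶ = 1.64175×10⁷ J
In MJ: 1.64175×10⁷ / 1000000 = 16.4175 MJ

16.4 MJ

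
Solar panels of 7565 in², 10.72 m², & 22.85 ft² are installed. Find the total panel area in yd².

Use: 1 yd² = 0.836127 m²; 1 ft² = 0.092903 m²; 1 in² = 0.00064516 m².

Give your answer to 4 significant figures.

7565 in² × 0.00064516 → 4.88064 m²
10.72 m² (already m²)
22.85 ft² × 0.092903 → 2.12283 m²
Combined: 4.88064 + 10.72 + 2.12283 = 17.7235 m²
In yd²: 17.7235 / 0.836127 = 21.1971 yd²

21.20 yd²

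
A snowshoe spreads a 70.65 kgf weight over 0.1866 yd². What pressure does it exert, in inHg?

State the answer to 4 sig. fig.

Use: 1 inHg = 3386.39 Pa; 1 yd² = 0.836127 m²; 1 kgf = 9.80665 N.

70.65 kgf × 9.80665 = 692.84 N
0.1866 yd² × 0.836127 = 0.156021 m²
P = F / A = 692.84 N / 0.156021 m² = 4440.68 Pa
4440.68 Pa ÷ (3386.39 Pa/inHg) = 1.31133 inHg

1.311 inHg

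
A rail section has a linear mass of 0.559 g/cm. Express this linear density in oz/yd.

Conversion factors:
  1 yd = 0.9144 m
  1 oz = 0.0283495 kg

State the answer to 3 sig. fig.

0.559 g/cm × 0.001 kg/g ÷ 0.01 m/cm = 0.0559 kg/m
0.0559 kg/m ÷ 0.0283495 kg/oz × 0.9144 m/yd = 1.80303 oz/yd

1.80 oz/yd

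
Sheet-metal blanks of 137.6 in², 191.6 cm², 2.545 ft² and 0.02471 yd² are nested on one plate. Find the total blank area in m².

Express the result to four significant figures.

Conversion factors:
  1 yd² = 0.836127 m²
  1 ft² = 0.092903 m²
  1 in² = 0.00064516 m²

0.3650 m²

137.6 in² × 0.00064516 = 0.088774 m²
191.6 cm² × 0.0001 = 0.01916 m²
2.545 ft² × 0.092903 = 0.236438 m²
0.02471 yd² × 0.836127 = 0.0206607 m²
Total: 0.088774 + 0.01916 + 0.236438 + 0.0206607 = 0.365033 m²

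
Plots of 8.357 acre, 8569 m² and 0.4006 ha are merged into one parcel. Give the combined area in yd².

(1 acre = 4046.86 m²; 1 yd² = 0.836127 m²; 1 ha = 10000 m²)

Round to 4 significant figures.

5.549×10⁴ yd²

8.357 acre × 4046.86 → 33819.6 m²
8569 m² (already m²)
0.4006 ha × 10000 → 4006 m²
Combined: 33819.6 + 8569 + 4006 = 46394.6 m²
In yd²: 46394.6 / 0.836127 = 55487.5 yd²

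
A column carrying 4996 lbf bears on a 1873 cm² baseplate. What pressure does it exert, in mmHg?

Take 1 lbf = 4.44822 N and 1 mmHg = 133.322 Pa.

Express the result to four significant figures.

4996 lbf × 4.44822 = 22223.3 N
1873 cm² × 0.0001 = 0.1873 m²
P = F / A = 22223.3 N / 0.1873 m² = 118651 Pa
118651 Pa ÷ (133.322 Pa/mmHg) = 889.958 mmHg

890.0 mmHg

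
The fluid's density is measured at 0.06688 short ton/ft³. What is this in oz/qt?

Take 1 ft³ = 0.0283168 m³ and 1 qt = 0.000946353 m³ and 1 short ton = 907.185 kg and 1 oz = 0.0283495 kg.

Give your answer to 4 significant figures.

0.06688 short ton/ft³ × 907.185 kg/short ton ÷ 0.0283168 m³/ft³ = 2142.63 kg/m³
2142.63 kg/m³ ÷ 0.0283495 kg/oz × 0.000946353 m³/qt = 71.5245 oz/qt

71.52 oz/qt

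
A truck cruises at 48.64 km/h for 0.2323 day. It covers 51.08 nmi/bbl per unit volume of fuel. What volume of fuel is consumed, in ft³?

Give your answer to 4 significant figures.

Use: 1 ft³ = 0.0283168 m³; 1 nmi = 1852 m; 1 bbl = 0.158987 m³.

16.09 ft³

48.64 km/h → 13.5111 m/s
0.2323 day → 20070.7 s
d = v × t = 13.5111 × 20070.7 = 271177 m
51.08 nmi/bbl → 595018 m/m³
V = d / (distance per unit fuel) = 271177 / 595018 = 0.455746 m³
In ft³: 0.455746 / 0.0283168 = 16.0945 ft³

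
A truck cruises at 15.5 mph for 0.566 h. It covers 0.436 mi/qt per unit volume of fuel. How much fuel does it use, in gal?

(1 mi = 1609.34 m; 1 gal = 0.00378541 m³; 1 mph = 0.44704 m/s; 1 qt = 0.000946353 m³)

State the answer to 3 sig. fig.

5.03 gal

15.5 mph → 6.92912 m/s
0.566 h → 2037.6 s
d = v × t = 6.92912 × 2037.6 = 14118.8 m
0.436 mi/qt → 741449 m/m³
V = d / (distance per unit fuel) = 14118.8 / 741449 = 0.0190422 m³
In gal: 0.0190422 / 0.00378541 = 5.03042 gal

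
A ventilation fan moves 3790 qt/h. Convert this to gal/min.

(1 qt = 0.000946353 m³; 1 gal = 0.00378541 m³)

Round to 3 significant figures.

3790 qt/h × 0.000946353 m³/qt ÷ 3600 s/h = 9.96299×10⁻⁴ m³/s
9.96299×10⁻⁴ m³/s ÷ 0.00378541 m³/gal × 60 s/min = 15.7917 gal/min

15.8 gal/min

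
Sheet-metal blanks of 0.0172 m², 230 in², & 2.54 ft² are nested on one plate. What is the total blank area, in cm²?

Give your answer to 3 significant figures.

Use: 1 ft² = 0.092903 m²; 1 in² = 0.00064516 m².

0.0172 m² (already m²)
230 in² × 0.00064516 → 0.148387 m²
2.54 ft² × 0.092903 → 0.235974 m²
Sum: 0.0172 + 0.148387 + 0.235974 = 0.401561 m²
In cm²: 0.401561 / 0.0001 = 4015.61 cm²

4020 cm²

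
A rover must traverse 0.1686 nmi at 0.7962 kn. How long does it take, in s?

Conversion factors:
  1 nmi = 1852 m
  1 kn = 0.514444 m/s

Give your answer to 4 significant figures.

762.3 s

0.1686 nmi × 1852 = 312.247 m
0.7962 kn × 0.514444 = 0.4096 m/s
t = d / v = 312.247 m / 0.4096 m/s = 762.322 s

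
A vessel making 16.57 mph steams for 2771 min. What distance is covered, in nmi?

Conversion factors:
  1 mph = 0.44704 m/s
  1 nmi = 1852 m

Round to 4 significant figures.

665.0 nmi

16.57 mph × 0.44704 = 7.40745 m/s
2771 min × 60 = 166260 s
d = v × t = 7.40745 m/s × 166260 s = 1.23156×10⁶ m
1.23156×10⁶ m ÷ (1852 m/nmi) = 664.989 nmi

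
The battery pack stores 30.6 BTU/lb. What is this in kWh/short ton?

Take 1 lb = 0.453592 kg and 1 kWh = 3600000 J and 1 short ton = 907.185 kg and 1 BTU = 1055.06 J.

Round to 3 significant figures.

17.9 kWh/short ton

30.6 BTU/lb × 1055.06 J/BTU ÷ 0.453592 kg/lb = 71175.9 J/kg
71175.9 J/kg ÷ 3600000 J/kWh × 907.185 kg/short ton = 17.936 kWh/short ton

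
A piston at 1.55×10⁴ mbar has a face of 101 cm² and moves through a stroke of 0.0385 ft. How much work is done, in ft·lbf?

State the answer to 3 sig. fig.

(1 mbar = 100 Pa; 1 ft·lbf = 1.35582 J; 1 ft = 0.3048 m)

1.55×10⁴ mbar → 1.55×10⁶ Pa
101 cm² → 0.0101 m²
F = P × A = 1.55×10⁶ × 0.0101 = 15655 N
0.0385 ft → 0.0117348 m
W = F × d = 15655 × 0.0117348 = 183.708 J
In ft·lbf: 183.708 / 1.35582 = 135.496 ft·lbf

135 ft·lbf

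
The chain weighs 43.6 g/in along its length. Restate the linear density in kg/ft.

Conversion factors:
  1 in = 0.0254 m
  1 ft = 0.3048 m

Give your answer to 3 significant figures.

43.6 g/in × 0.001 kg/g ÷ 0.0254 m/in = 1.71654 kg/m
1.71654 kg/m × 0.3048 m/ft = 0.523201 kg/ft

0.523 kg/ft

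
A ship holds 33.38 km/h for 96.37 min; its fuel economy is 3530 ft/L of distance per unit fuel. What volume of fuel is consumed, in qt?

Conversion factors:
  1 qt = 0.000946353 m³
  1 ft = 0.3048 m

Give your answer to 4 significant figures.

33.38 km/h → 9.27222 m/s
96.37 min → 5782.2 s
d = v × t = 9.27222 × 5782.2 = 53613.8 m
3530 ft/L → 1.07594×10⁶ m/m³
V = d / (distance per unit fuel) = 53613.8 / 1.07594×10⁶ = 0.0498297 m³
In qt: 0.0498297 / 0.000946353 = 52.6545 qt

52.65 qt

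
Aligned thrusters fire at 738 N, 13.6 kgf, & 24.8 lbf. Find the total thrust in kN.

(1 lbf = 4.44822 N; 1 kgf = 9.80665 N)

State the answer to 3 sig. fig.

738 N (already N)
13.6 kgf × 9.80665 = 133.37 N
24.8 lbf × 4.44822 = 110.316 N
Total: 738 + 133.37 + 110.316 = 981.686 N
In kN: 981.686 / 1000 = 0.981686 kN

0.982 kN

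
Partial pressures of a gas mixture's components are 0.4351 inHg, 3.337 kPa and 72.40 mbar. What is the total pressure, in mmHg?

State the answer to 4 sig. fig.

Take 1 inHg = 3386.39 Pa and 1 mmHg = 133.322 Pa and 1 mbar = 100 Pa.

90.39 mmHg

0.4351 inHg × 3386.39 → 1473.42 Pa
3.337 kPa × 1000 → 3337 Pa
72.40 mbar × 100 → 7240 Pa
Total: 1473.42 + 3337 + 7240 = 12050.4 Pa
In mmHg: 12050.4 / 133.322 = 90.3857 mmHg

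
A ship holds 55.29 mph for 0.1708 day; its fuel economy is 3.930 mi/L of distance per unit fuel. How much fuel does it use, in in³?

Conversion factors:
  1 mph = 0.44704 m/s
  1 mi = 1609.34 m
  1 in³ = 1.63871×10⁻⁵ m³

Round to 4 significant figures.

55.29 mph → 24.7168 m/s
0.1708 day → 14757.1 s
d = v × t = 24.7168 × 14757.1 = 364748 m
3.930 mi/L → 6.32471×10⁶ m/m³
V = d / (distance per unit fuel) = 364748 / 6.32471×10⁶ = 0.0576703 m³
In in³: 0.0576703 / 1.63871×10⁻⁵ = 3519.25 in³

3519 in³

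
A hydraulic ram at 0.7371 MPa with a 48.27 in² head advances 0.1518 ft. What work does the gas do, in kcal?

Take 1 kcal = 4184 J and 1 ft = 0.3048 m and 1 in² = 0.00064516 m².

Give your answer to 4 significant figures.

0.7371 MPa → 737100 Pa
48.27 in² → 0.0311419 m²
F = P × A = 737100 × 0.0311419 = 22954.7 N
0.1518 ft → 0.0462686 m
W = F × d = 22954.7 × 0.0462686 = 1062.08 J
In kcal: 1062.08 / 4184 = 0.253843 kcal

0.2538 kcal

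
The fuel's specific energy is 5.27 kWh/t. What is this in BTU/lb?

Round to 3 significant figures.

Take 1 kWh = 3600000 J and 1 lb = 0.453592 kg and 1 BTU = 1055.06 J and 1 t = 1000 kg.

5.27 kWh/t × 3600000 J/kWh ÷ 1000 kg/t = 18972 J/kg
18972 J/kg ÷ 1055.06 J/BTU × 0.453592 kg/lb = 8.15645 BTU/lb

8.16 BTU/lb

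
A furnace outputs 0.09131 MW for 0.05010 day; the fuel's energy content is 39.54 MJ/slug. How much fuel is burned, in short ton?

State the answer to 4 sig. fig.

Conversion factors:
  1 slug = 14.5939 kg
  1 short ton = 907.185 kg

0.09131 MW → 91310 W
0.05010 day → 4328.64 s
E = P × t = 91310 × 4328.64 = 3.95248×10⁸ J
39.54 MJ/slug → 2.70935×10⁶ J/kg
m = E / e_s = 3.95248×10⁸ / 2.70935×10⁶ = 145.883 kg
In short ton: 145.883 / 907.185 = 0.160808 short ton

0.1608 short ton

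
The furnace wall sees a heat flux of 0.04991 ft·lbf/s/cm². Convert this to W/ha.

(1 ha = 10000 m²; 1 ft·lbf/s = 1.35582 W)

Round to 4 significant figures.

0.04991 ft·lbf/s/cm² × 1.35582 W/ft·lbf/s ÷ 0.0001 m²/cm² = 676.69 W/m²
676.69 W/m² × 10000 m²/ha = 6.7669×10⁶ W/ha

6.767×10⁶ W/ha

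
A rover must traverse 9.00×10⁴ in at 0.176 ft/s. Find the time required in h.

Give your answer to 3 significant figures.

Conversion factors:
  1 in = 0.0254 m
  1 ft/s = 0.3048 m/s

9.00×10⁴ in × 0.0254 → 2286 m
0.176 ft/s × 0.3048 → 0.0536448 m/s
t = d / v = 2286 m / 0.0536448 m/s = 42613.6 s
42613.6 s ÷ (3600 s/h) = 11.8371 h

11.8 h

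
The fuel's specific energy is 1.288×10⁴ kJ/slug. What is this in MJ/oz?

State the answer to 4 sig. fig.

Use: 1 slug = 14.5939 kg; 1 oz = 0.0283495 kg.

0.02502 MJ/oz

1.288×10⁴ kJ/slug × 1000 J/kJ ÷ 14.5939 kg/slug = 882561 J/kg
882561 J/kg ÷ 1000000 J/MJ × 0.0283495 kg/oz = 0.0250202 MJ/oz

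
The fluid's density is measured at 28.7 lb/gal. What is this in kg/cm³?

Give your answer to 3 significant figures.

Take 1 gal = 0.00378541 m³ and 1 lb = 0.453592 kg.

28.7 lb/gal × 0.453592 kg/lb ÷ 0.00378541 m³/gal = 3439.02 kg/m³
3439.02 kg/m³ × 10⁻⁶ m³/cm³ = 0.00343902 kg/cm³

0.00344 kg/cm³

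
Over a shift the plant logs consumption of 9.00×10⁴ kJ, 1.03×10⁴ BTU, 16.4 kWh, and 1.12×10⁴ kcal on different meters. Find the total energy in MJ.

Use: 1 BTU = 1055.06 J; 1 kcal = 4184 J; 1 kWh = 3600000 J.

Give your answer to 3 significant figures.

207 MJ

9.00×10⁴ kJ × 1000 = 9×10⁷ J
1.03×10⁴ BTU × 1055.06 = 1.08671×10⁷ J
16.4 kWh × 3600000 = 5.904×10⁷ J
1.12×10⁴ kcal × 4184 = 4.68608×10⁷ J
Total: 9×10⁷ + 1.08671×10⁷ + 5.904×10⁷ + 4.68608×10⁷ = 2.06768×10⁸ J
In MJ: 2.06768×10⁸ / 1000000 = 206.768 MJ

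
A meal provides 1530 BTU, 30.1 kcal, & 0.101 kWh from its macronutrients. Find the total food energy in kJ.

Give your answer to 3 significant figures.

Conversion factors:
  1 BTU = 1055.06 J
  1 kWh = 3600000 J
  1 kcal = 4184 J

1530 BTU × 1055.06 → 1.61424×10⁶ J
30.1 kcal × 4184 → 125938 J
0.101 kWh × 3600000 → 363600 J
Combined: 1.61424×10⁶ + 125938 + 363600 = 2.10378×10⁶ J
In kJ: 2.10378×10⁶ / 1000 = 2103.78 kJ

2100 kJ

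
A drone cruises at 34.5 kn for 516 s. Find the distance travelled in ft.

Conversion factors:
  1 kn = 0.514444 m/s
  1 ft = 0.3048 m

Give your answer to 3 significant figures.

3.00×10⁴ ft

34.5 kn × 0.514444 → 17.7483 m/s
d = v × t = 17.7483 m/s × 516 s = 9158.12 m
9158.12 m ÷ (0.3048 m/ft) = 30046.3 ft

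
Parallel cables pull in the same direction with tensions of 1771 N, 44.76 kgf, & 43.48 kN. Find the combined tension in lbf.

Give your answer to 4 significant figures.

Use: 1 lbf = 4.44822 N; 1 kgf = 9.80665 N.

1771 N (already N)
44.76 kgf × 9.80665 = 438.946 N
43.48 kN × 1000 = 43480 N
Total: 1771 + 438.946 + 43480 = 45689.9 N
In lbf: 45689.9 / 4.44822 = 10271.5 lbf

1.027×10⁴ lbf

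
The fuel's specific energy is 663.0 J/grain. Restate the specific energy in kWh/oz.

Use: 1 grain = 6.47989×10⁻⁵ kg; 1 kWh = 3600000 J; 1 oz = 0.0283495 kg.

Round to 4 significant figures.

0.08057 kWh/oz

663.0 J/grain ÷ 6.47989×10⁻⁵ kg/grain = 1.02317×10⁷ J/kg
1.02317×10⁷ J/kg ÷ 3600000 J/kWh × 0.0283495 kg/oz = 0.0805732 kWh/oz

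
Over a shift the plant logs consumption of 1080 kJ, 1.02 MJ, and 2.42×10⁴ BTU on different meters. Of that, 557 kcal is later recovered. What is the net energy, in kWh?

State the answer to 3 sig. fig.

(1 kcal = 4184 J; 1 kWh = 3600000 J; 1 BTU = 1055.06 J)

1080 kJ × 1000 = 1.08×10⁶ J
1.02 MJ × 1000000 = 1.02×10⁶ J
2.42×10⁴ BTU × 1055.06 = 2.55325×10⁷ J
557 kcal × 4184 = 2.33049×10⁶ J
Net: 1.08×10⁶ + 1.02×10⁶ + 2.55325×10⁷ − 2.33049×10⁶ = 2.5302×10⁷ J
In kWh: 2.5302×10⁷ / 3600000 = 7.02833 kWh

7.03 kWh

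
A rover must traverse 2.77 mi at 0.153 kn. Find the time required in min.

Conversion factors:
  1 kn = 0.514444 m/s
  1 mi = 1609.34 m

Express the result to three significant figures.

944 min

2.77 mi × 1609.34 = 4457.87 m
0.153 kn × 0.514444 = 0.0787099 m/s
t = d / v = 4457.87 m / 0.0787099 m/s = 56636.7 s
56636.7 s ÷ (60 s/min) = 943.945 min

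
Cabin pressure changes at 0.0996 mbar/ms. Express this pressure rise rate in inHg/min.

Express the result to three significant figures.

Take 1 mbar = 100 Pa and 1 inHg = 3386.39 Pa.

0.0996 mbar/ms × 100 Pa/mbar ÷ 0.001 s/ms = 9960 Pa/s
9960 Pa/s ÷ 3386.39 Pa/inHg × 60 s/min = 176.471 inHg/min

176 inHg/min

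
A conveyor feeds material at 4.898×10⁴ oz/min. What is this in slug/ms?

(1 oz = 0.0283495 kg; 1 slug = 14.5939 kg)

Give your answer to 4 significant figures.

0.001586 slug/ms

4.898×10⁴ oz/min × 0.0283495 kg/oz ÷ 60 s/min = 23.1426 kg/s
23.1426 kg/s ÷ 14.5939 kg/slug × 0.001 s/ms = 0.00158577 slug/ms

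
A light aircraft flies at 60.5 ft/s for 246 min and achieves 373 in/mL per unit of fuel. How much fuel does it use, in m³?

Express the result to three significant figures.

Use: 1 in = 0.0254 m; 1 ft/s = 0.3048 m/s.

0.0287 m³

60.5 ft/s → 18.4404 m/s
246 min → 14760 s
d = v × t = 18.4404 × 14760 = 272180 m
373 in/mL → 9.4742×10⁶ m/m³
V = d / (distance per unit fuel) = 272180 / 9.4742×10⁶ = 0.0287285 m³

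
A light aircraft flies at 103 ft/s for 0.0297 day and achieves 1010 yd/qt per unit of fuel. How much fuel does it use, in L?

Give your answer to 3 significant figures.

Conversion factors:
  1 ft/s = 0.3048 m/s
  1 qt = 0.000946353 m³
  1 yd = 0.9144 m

82.6 L

103 ft/s → 31.3944 m/s
0.0297 day → 2566.08 s
d = v × t = 31.3944 × 2566.08 = 80560.5 m
1010 yd/qt → 975898 m/m³
V = d / (distance per unit fuel) = 80560.5 / 975898 = 0.0825501 m³
In L: 0.0825501 / 0.001 = 82.5501 L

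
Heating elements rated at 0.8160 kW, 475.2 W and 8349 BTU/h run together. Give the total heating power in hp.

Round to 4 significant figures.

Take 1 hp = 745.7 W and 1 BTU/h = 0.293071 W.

5.013 hp

0.8160 kW × 1000 → 816 W
475.2 W (already W)
8349 BTU/h × 0.293071 → 2446.85 W
Sum: 816 + 475.2 + 2446.85 = 3738.05 W
In hp: 3738.05 / 745.7 = 5.01281 hp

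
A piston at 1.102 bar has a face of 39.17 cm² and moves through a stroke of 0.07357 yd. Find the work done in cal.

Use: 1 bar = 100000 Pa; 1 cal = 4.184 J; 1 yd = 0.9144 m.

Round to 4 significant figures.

1.102 bar → 110200 Pa
39.17 cm² → 0.003917 m²
F = P × A = 110200 × 0.003917 = 431.653 N
0.07357 yd → 0.0672724 m
W = F × d = 431.653 × 0.0672724 = 29.0383 J
In cal: 29.0383 / 4.184 = 6.94032 cal

6.940 cal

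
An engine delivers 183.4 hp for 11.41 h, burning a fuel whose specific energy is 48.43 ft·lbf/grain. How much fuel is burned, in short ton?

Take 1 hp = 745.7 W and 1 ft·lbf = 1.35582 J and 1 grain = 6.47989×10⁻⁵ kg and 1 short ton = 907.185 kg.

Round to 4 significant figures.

6.111 short ton

183.4 hp → 136761 W
11.41 h → 41076 s
E = P × t = 136761 × 41076 = 5.61759×10⁹ J
48.43 ft·lbf/grain → 1.01333×10⁶ J/kg
m = E / e_s = 5.61759×10⁹ / 1.01333×10⁶ = 5543.69 kg
In short ton: 5543.69 / 907.185 = 6.11087 short ton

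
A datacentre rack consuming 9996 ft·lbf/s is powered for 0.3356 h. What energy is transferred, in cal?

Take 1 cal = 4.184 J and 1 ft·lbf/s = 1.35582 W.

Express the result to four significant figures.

9996 ft·lbf/s × 1.35582 → 13552.8 W
0.3356 h × 3600 → 1208.16 s
E = P × t = 13552.8 W × 1208.16 s = 1.6374×10⁷ J
1.6374×10⁷ J ÷ (4.184 J/cal) = 3.91348×10⁶ cal

3.913×10⁶ cal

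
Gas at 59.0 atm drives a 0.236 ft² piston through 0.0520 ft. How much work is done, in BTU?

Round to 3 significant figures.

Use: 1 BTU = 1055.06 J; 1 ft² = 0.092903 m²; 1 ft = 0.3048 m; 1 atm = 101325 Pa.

1.97 BTU

59.0 atm → 5.97818×10⁶ Pa
0.236 ft² → 0.0219251 m²
F = P × A = 5.97818×10⁶ × 0.0219251 = 131072 N
0.0520 ft → 0.0158496 m
W = F × d = 131072 × 0.0158496 = 2077.44 J
In BTU: 2077.44 / 1055.06 = 1.96903 BTU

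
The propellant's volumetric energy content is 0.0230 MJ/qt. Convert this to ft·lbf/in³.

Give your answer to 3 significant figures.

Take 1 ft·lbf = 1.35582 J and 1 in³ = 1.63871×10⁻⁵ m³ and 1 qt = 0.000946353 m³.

294 ft·lbf/in³

0.0230 MJ/qt × 1000000 J/MJ ÷ 0.000946353 m³/qt = 2.43038×10⁷ J/m³
2.43038×10⁷ J/m³ ÷ 1.35582 J/ft·lbf × 1.63871×10⁻⁵ m³/in³ = 293.748 ft·lbf/in³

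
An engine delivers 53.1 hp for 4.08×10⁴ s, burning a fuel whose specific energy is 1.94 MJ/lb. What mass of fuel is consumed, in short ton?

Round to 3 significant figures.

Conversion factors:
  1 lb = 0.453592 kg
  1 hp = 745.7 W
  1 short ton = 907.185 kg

0.416 short ton

53.1 hp → 39596.7 W
E = P × t = 39596.7 × 40800 = 1.61555×10⁹ J
1.94 MJ/lb → 4.27697×10⁶ J/kg
m = E / e_s = 1.61555×10⁹ / 4.27697×10⁶ = 377.732 kg
In short ton: 377.732 / 907.185 = 0.416378 short ton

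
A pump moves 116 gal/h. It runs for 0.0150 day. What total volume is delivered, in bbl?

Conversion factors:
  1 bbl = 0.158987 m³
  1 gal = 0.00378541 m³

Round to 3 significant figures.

0.994 bbl

116 gal/h → 1.21974×10⁻⁴ m³/s
0.0150 day → 1296 s
V = Q × t = 1.21974×10⁻⁴ × 1296 = 0.158078 m³
In bbl: 0.158078 / 0.158987 = 0.994283 bbl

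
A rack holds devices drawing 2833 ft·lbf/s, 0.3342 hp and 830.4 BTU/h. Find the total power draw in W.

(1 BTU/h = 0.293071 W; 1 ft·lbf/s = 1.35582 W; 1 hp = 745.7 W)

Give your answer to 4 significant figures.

4334 W

2833 ft·lbf/s × 1.35582 = 3841.04 W
0.3342 hp × 745.7 = 249.213 W
830.4 BTU/h × 0.293071 = 243.366 W
Sum: 3841.04 + 249.213 + 243.366 = 4333.62 W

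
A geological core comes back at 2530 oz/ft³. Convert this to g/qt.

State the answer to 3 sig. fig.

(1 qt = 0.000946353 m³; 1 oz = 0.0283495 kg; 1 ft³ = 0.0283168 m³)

2530 oz/ft³ × 0.0283495 kg/oz ÷ 0.0283168 m³/ft³ = 2532.92 kg/m³
2532.92 kg/m³ ÷ 0.001 kg/g × 0.000946353 m³/qt = 2397.04 g/qt

2400 g/qt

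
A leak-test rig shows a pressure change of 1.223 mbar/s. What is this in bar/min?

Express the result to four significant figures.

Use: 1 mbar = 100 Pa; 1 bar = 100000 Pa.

0.07338 bar/min

1.223 mbar/s × 100 Pa/mbar = 122.3 Pa/s
122.3 Pa/s ÷ 100000 Pa/bar × 60 s/min = 0.07338 bar/min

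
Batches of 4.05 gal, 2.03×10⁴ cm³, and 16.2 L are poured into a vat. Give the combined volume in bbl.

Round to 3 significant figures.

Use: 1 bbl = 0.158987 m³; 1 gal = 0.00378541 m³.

0.326 bbl

4.05 gal × 0.00378541 → 0.0153309 m³
2.03×10⁴ cm³ × 10⁻⁶ → 0.0203 m³
16.2 L × 0.001 → 0.0162 m³
Combined: 0.0153309 + 0.0203 + 0.0162 = 0.0518309 m³
In bbl: 0.0518309 / 0.158987 = 0.326007 bbl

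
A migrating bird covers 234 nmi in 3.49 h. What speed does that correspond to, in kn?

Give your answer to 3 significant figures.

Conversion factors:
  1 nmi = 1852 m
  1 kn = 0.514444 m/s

234 nmi × 1852 = 433368 m
3.49 h × 3600 = 12564 s
v = d / t = 433368 m / 12564 s = 34.4928 m/s
34.4928 m/s ÷ (0.514444 m/s/kn) = 67.0487 kn

67.0 kn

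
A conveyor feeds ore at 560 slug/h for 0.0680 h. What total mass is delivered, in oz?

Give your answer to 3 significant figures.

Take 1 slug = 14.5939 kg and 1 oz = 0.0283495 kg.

1.96×10⁴ oz

560 slug/h → 2.27016 kg/s
0.0680 h → 244.8 s
m = ṁ × t = 2.27016 × 244.8 = 555.735 kg
In oz: 555.735 / 0.0283495 = 19603 oz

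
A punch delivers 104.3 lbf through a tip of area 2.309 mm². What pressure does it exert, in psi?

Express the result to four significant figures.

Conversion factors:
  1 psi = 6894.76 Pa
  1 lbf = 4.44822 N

2.914×10⁴ psi

104.3 lbf × 4.44822 = 463.949 N
2.309 mm² × 10⁻⁶ = 2.309×10⁻⁶ m²
P = F / A = 463.949 N / 2.309×10⁻⁶ m² = 2.00931×10⁸ Pa
2.00931×10⁸ Pa ÷ (6894.76 Pa/psi) = 29142.6 psi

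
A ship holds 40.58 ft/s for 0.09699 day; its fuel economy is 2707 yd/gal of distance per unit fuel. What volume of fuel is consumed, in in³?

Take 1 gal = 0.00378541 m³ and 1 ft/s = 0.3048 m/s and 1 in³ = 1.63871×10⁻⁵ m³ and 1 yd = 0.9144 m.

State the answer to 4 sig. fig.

9673 in³

40.58 ft/s → 12.3688 m/s
0.09699 day → 8379.94 s
d = v × t = 12.3688 × 8379.94 = 103650 m
2707 yd/gal → 653900 m/m³
V = d / (distance per unit fuel) = 103650 / 653900 = 0.15851 m³
In in³: 0.15851 / 1.63871×10⁻⁵ = 9672.85 in³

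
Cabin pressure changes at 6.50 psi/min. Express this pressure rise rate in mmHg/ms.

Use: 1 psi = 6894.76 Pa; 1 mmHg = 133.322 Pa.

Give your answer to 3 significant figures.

6.50 psi/min × 6894.76 Pa/psi ÷ 60 s/min = 746.932 Pa/s
746.932 Pa/s ÷ 133.322 Pa/mmHg × 0.001 s/ms = 0.00560247 mmHg/ms

0.00560 mmHg/ms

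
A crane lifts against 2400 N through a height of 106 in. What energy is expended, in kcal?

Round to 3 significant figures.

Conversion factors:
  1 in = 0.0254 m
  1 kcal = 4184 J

106 in × 0.0254 = 2.6924 m
W = F × d = 2400 N × 2.6924 m = 6461.76 J
6461.76 J ÷ (4184 J/kcal) = 1.5444 kcal

1.54 kcal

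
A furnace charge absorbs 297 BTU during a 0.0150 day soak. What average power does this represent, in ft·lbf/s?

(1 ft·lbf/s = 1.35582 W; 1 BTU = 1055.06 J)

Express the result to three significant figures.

297 BTU × 1055.06 → 313353 J
0.0150 day × 86400 → 1296 s
P = E / t = 313353 J / 1296 s = 241.785 W
241.785 W ÷ (1.35582 W/ft·lbf/s) = 178.331 ft·lbf/s

178 ft·lbf/s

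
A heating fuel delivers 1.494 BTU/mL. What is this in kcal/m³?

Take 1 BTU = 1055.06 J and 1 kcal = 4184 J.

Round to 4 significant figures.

1.494 BTU/mL × 1055.06 J/BTU ÷ 10⁻⁶ m³/mL = 1.57626×10⁹ J/m³
1.57626×10⁹ J/m³ ÷ 4184 J/kcal = 376735 kcal/m³

3.767×10⁵ kcal/m³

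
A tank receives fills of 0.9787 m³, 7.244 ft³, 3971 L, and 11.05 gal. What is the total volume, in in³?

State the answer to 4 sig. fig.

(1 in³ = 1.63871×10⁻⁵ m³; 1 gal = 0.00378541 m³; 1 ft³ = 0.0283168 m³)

3.171×10⁵ in³

0.9787 m³ (already m³)
7.244 ft³ × 0.0283168 → 0.205127 m³
3971 L × 0.001 → 3.971 m³
11.05 gal × 0.00378541 → 0.0418288 m³
Combined: 0.9787 + 0.205127 + 3.971 + 0.0418288 = 5.19666 m³
In in³: 5.19666 / 1.63871×10⁻⁵ = 317119 in³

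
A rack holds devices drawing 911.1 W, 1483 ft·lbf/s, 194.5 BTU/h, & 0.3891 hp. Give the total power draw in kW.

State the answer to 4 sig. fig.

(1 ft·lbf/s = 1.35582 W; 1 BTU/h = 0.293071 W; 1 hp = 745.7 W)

911.1 W (already W)
1483 ft·lbf/s × 1.35582 → 2010.68 W
194.5 BTU/h × 0.293071 → 57.0023 W
0.3891 hp × 745.7 → 290.152 W
Total: 911.1 + 2010.68 + 57.0023 + 290.152 = 3268.93 W
In kW: 3268.93 / 1000 = 3.26893 kW

3.269 kW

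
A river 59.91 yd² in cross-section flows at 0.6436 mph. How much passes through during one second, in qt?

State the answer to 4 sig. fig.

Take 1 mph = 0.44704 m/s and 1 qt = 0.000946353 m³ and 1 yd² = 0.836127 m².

1.523×10⁴ qt

0.6436 mph × 0.44704 = 0.287715 m/s
59.91 yd² × 0.836127 = 50.0924 m²
V = v × A × t = 0.287715 m/s × 50.0924 m² × 1 s = 14.4123 m³
14.4123 m³ ÷ (0.000946353 m³/qt) = 15229.3 qt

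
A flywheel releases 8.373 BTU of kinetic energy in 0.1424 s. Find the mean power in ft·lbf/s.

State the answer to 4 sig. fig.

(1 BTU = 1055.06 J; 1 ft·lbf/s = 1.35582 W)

8.373 BTU × 1055.06 → 8834.02 J
P = E / t = 8834.02 J / 0.1424 s = 62036.7 W
62036.7 W ÷ (1.35582 W/ft·lbf/s) = 45755.9 ft·lbf/s

4.576×10⁴ ft·lbf/s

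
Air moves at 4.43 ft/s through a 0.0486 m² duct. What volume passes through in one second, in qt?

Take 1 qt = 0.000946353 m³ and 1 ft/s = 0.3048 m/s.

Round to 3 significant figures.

69.3 qt

4.43 ft/s × 0.3048 → 1.35026 m/s
V = v × A × t = 1.35026 m/s × 0.0486 m² × 1 s = 0.0656226 m³
0.0656226 m³ ÷ (0.000946353 m³/qt) = 69.3426 qt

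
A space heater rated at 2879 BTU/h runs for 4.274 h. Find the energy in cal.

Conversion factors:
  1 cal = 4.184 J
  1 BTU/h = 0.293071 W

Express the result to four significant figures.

2879 BTU/h × 0.293071 → 843.751 W
4.274 h × 3600 → 15386.4 s
E = P × t = 843.751 W × 15386.4 s = 1.29823×10⁷ J
1.29823×10⁷ J ÷ (4.184 J/cal) = 3.10284×10⁶ cal

3.103×10⁶ cal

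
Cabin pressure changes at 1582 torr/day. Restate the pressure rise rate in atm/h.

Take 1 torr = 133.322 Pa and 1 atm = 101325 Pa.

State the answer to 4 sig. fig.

1582 torr/day × 133.322 Pa/torr ÷ 86400 s/day = 2.44115 Pa/s
2.44115 Pa/s ÷ 101325 Pa/atm × 3600 s/h = 0.0867322 atm/h

0.08673 atm/h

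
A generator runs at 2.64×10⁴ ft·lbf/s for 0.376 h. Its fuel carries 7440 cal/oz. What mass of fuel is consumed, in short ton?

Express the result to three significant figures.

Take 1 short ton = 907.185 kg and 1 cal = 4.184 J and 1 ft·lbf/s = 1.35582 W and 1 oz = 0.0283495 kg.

2.64×10⁴ ft·lbf/s → 35793.6 W
0.376 h → 1353.6 s
E = P × t = 35793.6 × 1353.6 = 4.84502×10⁷ J
7440 cal/oz → 1.09804×10⁶ J/kg
m = E / e_s = 4.84502×10⁷ / 1.09804×10⁶ = 44.1243 kg
In short ton: 44.1243 / 907.185 = 0.0486387 short ton

0.0486 short ton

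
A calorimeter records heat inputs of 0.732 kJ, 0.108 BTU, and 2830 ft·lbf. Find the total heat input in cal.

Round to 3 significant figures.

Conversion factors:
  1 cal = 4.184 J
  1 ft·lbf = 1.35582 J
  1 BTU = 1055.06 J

0.732 kJ × 1000 = 732 J
0.108 BTU × 1055.06 = 113.946 J
2830 ft·lbf × 1.35582 = 3836.97 J
Total: 732 + 113.946 + 3836.97 = 4682.92 J
In cal: 4682.92 / 4.184 = 1119.24 cal

1120 cal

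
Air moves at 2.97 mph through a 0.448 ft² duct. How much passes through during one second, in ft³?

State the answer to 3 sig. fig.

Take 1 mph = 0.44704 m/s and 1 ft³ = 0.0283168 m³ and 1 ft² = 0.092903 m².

2.97 mph × 0.44704 = 1.32771 m/s
0.448 ft² × 0.092903 = 0.0416205 m²
V = v × A × t = 1.32771 m/s × 0.0416205 m² × 1 s = 0.05526 m³
0.05526 m³ ÷ (0.0283168 m³/ft³) = 1.95149 ft³

1.95 ft³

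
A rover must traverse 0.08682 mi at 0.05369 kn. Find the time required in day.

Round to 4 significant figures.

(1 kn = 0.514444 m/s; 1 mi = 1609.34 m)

0.05855 day

0.08682 mi × 1609.34 → 139.723 m
0.05369 kn × 0.514444 → 0.0276205 m/s
t = d / v = 139.723 m / 0.0276205 m/s = 5058.67 s
5058.67 s ÷ (86400 s/day) = 0.0585494 day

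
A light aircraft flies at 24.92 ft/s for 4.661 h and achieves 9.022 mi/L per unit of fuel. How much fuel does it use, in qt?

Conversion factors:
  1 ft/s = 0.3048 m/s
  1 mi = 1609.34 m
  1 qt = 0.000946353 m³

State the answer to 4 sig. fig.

24.92 ft/s → 7.59562 m/s
4.661 h → 16779.6 s
d = v × t = 7.59562 × 16779.6 = 127451 m
9.022 mi/L → 1.45195×10⁷ m/m³
V = d / (distance per unit fuel) = 127451 / 1.45195×10⁷ = 0.00877792 m³
In qt: 0.00877792 / 0.000946353 = 9.27552 qt

9.276 qt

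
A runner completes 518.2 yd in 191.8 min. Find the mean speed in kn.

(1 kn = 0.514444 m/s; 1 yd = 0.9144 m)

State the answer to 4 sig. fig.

0.08004 kn

518.2 yd × 0.9144 = 473.842 m
191.8 min × 60 = 11508 s
v = d / t = 473.842 m / 11508 s = 0.041175 m/s
0.041175 m/s ÷ (0.514444 m/s/kn) = 0.0800379 kn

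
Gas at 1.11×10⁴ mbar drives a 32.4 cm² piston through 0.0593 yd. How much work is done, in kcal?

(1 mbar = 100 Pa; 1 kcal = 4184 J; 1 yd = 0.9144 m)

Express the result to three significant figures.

0.0466 kcal

1.11×10⁴ mbar → 1.11×10⁶ Pa
32.4 cm² → 0.00324 m²
F = P × A = 1.11×10⁶ × 0.00324 = 3596.4 N
0.0593 yd → 0.0542239 m
W = F × d = 3596.4 × 0.0542239 = 195.011 J
In kcal: 195.011 / 4184 = 0.0466087 kcal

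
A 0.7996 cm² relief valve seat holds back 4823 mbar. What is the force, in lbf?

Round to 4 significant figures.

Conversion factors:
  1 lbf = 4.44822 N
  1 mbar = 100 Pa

4823 mbar × 100 = 482300 Pa
0.7996 cm² × 0.0001 = 7.996×10⁻⁵ m²
F = P × A = 482300 Pa × 7.996×10⁻⁵ m² = 38.5647 N
38.5647 N ÷ (4.44822 N/lbf) = 8.66969 lbf

8.670 lbf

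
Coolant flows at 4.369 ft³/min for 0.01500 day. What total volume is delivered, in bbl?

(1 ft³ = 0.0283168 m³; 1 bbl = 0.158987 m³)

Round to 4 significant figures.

4.369 ft³/min → 0.00206193 m³/s
0.01500 day → 1296 s
V = Q × t = 0.00206193 × 1296 = 2.67226 m³
In bbl: 2.67226 / 0.158987 = 16.808 bbl

16.81 bbl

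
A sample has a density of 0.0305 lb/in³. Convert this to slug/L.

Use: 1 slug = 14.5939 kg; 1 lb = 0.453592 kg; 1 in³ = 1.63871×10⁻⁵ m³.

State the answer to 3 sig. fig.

0.0305 lb/in³ × 0.453592 kg/lb ÷ 1.63871×10⁻⁵ m³/in³ = 844.235 kg/m³
844.235 kg/m³ ÷ 14.5939 kg/slug × 0.001 m³/L = 0.0578485 slug/L

0.0578 slug/L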